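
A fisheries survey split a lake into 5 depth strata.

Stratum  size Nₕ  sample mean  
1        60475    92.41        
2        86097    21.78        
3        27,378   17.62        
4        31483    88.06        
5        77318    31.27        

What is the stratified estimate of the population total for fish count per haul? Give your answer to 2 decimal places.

1: 60475·92.41 = 5588494.75
2: 86097·21.78 = 1875192.66
3: 27378·17.62 = 482400.36
4: 31483·88.06 = 2772392.98
5: 77318·31.27 = 2417733.86
τ̂ = Σ Nₕx̄ₕ = 13136214.61.

13136214.61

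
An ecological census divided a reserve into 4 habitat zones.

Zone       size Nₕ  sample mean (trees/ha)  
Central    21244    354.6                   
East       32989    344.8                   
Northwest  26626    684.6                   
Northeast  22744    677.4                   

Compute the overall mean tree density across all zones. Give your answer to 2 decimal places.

x̄_st = (Σ Nₕx̄ₕ) / (Σ Nₕ) = (21244·354.6 + 32989·344.8 + 26626·684.6 + 22744·677.4) / 103603
= 52542674.8 / 103603 = 507.1540... → 507.15.

507.15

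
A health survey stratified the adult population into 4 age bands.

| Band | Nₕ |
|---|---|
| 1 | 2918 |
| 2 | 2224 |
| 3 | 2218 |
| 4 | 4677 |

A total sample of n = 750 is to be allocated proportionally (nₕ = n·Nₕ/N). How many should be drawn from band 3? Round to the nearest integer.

Share of band 3 = 2218/12037 = 0.18427.
Allocate 750 × 0.18427 = 138.199... → 138.

138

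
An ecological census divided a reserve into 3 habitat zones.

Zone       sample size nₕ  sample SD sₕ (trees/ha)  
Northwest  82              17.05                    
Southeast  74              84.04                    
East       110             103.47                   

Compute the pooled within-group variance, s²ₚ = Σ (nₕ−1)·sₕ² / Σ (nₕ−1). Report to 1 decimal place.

Northwest: (82−1)·17.05² = 81·290.7025 = 23546.9025
Southeast: (74−1)·84.04² = 73·7062.7216 = 515578.6768
East: (110−1)·103.47² = 109·10706.0409 = 1166958.4581
Numerator = 1706084.0374; denominator = Σ(nₕ−1) = 263.
s²ₚ = 1706084.0374/263 = 6487.012... → 6487.0.

6487.0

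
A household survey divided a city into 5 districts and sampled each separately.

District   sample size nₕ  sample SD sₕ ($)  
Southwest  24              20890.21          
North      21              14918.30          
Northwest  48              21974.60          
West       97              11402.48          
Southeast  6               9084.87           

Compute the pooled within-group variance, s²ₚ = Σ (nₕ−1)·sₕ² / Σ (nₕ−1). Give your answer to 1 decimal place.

262189004.4

Degrees of freedom: 23 + 20 + 47 + 96 + 5 = 191.
Σ(nₕ−1)sₕ² = 23·436400873.8441 + 20·222555674.89 + 47·482883045.16 + 96·130016550.1504 + 5·82534862.9169 = 50078099847.7572.
s²ₚ = 50078099847.7572 / 191 = 262189004.439... → 262189004.4.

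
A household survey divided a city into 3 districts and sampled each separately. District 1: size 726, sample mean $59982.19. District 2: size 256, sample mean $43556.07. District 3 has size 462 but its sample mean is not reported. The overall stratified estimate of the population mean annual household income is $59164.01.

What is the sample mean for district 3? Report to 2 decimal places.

66526.85

N = 726 + 256 + 462 = 1444.
Overall total = μ·N = 59164.01·1444 = 85432830.44.
Subtract the known strata: 726·59982.19 + 256·43556.07 = 54697423.86.
Remaining total for district 3: 85432830.44 − 54697423.86 = 30735406.58.
Divide by its size: 30735406.58 / 462 = 66526.8541... → 66526.85.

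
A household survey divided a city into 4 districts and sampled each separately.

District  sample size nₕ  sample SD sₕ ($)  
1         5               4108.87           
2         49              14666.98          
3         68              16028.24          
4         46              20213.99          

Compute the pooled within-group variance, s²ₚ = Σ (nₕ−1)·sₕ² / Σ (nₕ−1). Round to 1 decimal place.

Degrees of freedom: 4 + 48 + 67 + 45 = 164.
Σ(nₕ−1)sₕ² = 4·16882812.6769 + 48·215120302.3204 + 67·256904477.4976 + 45·408605391.7201 = 45993148381.8305.
s²ₚ = 45993148381.8305 / 164 = 280446026.718... → 280446026.7.

280446026.7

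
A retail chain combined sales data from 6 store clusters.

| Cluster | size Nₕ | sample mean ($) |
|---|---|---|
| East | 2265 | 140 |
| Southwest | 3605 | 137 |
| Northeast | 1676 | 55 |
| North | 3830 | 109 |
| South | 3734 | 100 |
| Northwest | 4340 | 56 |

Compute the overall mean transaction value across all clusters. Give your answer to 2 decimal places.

x̄_st = (Σ Nₕx̄ₕ) / (Σ Nₕ) = (2265·140 + 3605·137 + 1676·55 + 3830·109 + 3734·100 + 4340·56) / 19450
= 1937075 / 19450 = 99.5925... → 99.59.

99.59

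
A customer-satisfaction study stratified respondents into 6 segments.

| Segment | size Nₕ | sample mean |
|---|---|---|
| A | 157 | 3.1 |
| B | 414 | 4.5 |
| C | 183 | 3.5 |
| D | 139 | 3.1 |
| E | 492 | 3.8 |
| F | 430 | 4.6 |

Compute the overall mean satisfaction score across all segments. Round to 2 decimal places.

4.00

x̄_st = (Σ Nₕx̄ₕ) / (Σ Nₕ) = (157·3.1 + 414·4.5 + 183·3.5 + 139·3.1 + 492·3.8 + 430·4.6) / 1815
= 7268.7 / 1815 = 4.0048... → 4.00.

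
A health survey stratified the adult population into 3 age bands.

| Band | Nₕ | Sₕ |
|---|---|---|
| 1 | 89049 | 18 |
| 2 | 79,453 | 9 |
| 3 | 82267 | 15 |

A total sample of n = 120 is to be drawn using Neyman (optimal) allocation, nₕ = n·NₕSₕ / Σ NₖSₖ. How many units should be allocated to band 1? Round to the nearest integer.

Σ NₕSₕ = 89049·18 + 79453·9 + 82267·15 = 3551964.
Share for 1: 1602882/3551964 = 0.45127.
n_1 = 120 × 0.45127 = 54.152... → 54.

54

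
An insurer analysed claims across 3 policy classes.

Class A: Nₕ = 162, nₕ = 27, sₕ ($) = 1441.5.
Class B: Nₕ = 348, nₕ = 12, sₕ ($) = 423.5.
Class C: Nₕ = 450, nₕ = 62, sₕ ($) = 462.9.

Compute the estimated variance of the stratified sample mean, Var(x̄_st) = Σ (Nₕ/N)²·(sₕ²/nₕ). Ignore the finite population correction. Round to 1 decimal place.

N = 960. Term for each stratum: Wₕ²sₕ²/nₕ.
Var(x̄_st) = 2191.5586 + 1964.0006 + 759.3906 = 4914.9498 → 4914.9.

4914.9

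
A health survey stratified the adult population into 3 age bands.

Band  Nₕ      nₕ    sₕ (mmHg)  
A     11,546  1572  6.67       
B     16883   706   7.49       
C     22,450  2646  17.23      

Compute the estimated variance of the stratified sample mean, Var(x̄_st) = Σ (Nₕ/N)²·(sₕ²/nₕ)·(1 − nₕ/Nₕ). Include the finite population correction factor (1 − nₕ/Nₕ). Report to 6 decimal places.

0.028912

N = 50879. Term for each stratum: Wₕ²sₕ²/nₕ·(1−nₕ/Nₕ).
Var(x̄_st) = 0.001258992 + 0.008383578 + 0.019269606 = 0.028912176 → 0.028912.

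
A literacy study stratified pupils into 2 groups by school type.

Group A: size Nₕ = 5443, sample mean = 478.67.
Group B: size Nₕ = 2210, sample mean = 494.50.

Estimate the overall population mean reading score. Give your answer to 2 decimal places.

x̄_st = (Σ Nₕx̄ₕ) / (Σ Nₕ) = (5443·478.67 + 2210·494.50) / 7653
= 3698245.81 / 7653 = 483.2413... → 483.24.

483.24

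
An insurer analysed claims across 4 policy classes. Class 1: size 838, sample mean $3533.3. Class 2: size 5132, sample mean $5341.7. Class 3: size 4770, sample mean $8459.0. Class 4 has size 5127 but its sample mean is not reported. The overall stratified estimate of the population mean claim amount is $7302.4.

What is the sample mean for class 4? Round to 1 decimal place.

N = 838 + 5132 + 4770 + 5127 = 15867.
Overall total = μ·N = 7302.4·15867 = 115867180.8.
Subtract the known strata: 838·3533.3 + 5132·5341.7 + 4770·8459.0 = 70723939.8.
Remaining total for class 4: 115867180.8 − 70723939.8 = 45143241.
Divide by its size: 45143241 / 5127 = 8805.001... → 8805.0.

8805.0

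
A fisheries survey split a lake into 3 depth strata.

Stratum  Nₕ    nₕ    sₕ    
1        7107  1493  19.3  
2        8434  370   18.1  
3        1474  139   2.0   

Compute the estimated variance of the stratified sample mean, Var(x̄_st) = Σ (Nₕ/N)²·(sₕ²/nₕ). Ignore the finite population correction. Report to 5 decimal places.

0.26129

N = 17015. Term for each stratum: Wₕ²sₕ²/nₕ.
Var(x̄_st) = 0.04352748 + 0.21754981 + 0.00021596 = 0.26129325 → 0.26129.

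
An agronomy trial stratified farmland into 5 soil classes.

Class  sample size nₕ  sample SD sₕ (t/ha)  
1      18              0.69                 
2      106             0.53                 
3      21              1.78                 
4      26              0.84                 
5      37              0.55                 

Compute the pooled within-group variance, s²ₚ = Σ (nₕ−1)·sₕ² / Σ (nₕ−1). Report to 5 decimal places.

0.63786

Degrees of freedom: 17 + 105 + 20 + 25 + 36 = 203.
Σ(nₕ−1)sₕ² = 17·0.4761 + 105·0.2809 + 20·3.1684 + 25·0.7056 + 36·0.3025 = 129.4862.
s²ₚ = 129.4862 / 203 = 0.6378631... → 0.63786.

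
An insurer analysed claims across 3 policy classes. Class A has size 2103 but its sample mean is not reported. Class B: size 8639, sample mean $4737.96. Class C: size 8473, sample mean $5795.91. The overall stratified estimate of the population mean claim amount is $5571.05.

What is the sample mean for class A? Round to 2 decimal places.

N = 2103 + 8639 + 8473 = 19215.
Overall total = μ·N = 5571.05·19215 = 107047725.75.
Subtract the known strata: 8639·4737.96 + 8473·5795.91 = 90039981.87.
Remaining total for class A: 107047725.75 − 90039981.87 = 17007743.88.
Divide by its size: 17007743.88 / 2103 = 8087.3723... → 8087.37.

8087.37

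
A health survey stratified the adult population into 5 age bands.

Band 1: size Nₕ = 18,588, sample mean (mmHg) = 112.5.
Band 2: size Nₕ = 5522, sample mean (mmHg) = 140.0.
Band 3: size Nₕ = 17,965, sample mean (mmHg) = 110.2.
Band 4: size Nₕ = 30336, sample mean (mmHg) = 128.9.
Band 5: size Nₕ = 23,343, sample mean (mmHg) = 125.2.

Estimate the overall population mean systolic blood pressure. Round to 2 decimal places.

121.95

N = 18588 + 5522 + 17965 + 30336 + 23343 = 95754.
The stratified mean weights each stratum mean by its population share Nₕ/N.
Σ Nₕx̄ₕ = 18588·112.5 + 5522·140.0 + 17965·110.2 + 30336·128.9 + 23343·125.2 = 2091150 + 773080 + 1979743 + 3910310.4 + 2922543.6 = 11676827.
Divide by N: 11676827 / 95754 = 121.9461... → 121.95.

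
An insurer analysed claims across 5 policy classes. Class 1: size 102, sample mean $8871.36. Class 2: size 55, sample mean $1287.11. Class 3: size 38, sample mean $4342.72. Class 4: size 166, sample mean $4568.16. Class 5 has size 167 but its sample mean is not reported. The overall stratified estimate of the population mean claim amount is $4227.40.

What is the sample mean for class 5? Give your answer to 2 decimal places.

1994.37

N = 102 + 55 + 38 + 166 + 167 = 528.
Overall total = μ·N = 4227.40·528 = 2232067.2.
Subtract the known strata: 102·8871.36 + 55·1287.11 + 38·4342.72 + 166·4568.16 = 1899007.69.
Remaining total for class 5: 2232067.2 − 1899007.69 = 333059.51.
Divide by its size: 333059.51 / 167 = 1994.3683... → 1994.37.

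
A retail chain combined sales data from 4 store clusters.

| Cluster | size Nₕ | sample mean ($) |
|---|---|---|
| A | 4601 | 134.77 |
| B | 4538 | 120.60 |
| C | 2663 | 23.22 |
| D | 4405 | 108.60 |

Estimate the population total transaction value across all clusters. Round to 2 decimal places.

1707577.43

Estimate total by summing Nₕ·x̄ₕ over strata.
4601·134.77 + 4538·120.60 + 2663·23.22 + 4405·108.60 = 620076.77 + 547282.8 + 61834.86 + 478383 = 1707577.43.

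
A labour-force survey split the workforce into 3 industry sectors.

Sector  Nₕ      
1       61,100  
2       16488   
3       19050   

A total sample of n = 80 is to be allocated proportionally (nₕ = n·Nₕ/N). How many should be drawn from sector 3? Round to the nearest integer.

16

N = 61100 + 16488 + 19050 = 96638.
n_3 = 80·19050/96638 = 15.770... → 16.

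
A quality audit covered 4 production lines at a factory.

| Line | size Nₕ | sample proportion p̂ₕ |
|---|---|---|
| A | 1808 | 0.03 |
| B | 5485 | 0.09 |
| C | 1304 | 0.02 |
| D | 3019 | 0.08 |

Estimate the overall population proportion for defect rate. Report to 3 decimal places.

0.070

N = 1808 + 5485 + 1304 + 3019 = 11616.
Overall proportion = Σ (Nₕ/N)·p̂ₕ.
Σ Nₕp̂ₕ = 54.24 + 493.65 + 26.08 + 241.52 = 815.49.
815.49 / 11616 = 0.07020... → 0.070.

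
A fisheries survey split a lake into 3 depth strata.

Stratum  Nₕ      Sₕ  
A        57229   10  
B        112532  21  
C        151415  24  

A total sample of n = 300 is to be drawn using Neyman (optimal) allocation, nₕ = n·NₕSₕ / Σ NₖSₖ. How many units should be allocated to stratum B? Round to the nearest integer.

A: NₕSₕ = 57229·10 = 572290
B: NₕSₕ = 112532·21 = 2363172
C: NₕSₕ = 151415·24 = 3633960
Σ NₕSₕ = 6569422.
n_B = 300·2363172/6569422 = 107.917... → 108.

108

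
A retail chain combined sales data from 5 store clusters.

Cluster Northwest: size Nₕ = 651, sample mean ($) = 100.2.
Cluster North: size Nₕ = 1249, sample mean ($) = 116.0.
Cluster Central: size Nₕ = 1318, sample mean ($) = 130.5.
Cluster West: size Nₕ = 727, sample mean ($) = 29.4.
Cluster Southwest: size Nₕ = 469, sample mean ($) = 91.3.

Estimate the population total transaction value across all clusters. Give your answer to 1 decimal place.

Estimate total by summing Nₕ·x̄ₕ over strata.
651·100.2 + 1249·116.0 + 1318·130.5 + 727·29.4 + 469·91.3 = 65230.2 + 144884 + 171999 + 21373.8 + 42819.7 = 446306.7.

446306.7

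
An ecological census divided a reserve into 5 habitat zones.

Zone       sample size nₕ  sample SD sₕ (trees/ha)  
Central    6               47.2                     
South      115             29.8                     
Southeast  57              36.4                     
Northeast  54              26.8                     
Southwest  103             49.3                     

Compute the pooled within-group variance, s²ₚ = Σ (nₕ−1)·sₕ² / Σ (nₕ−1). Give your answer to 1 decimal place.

1432.0

Central: (6−1)·47.2² = 5·2227.84 = 11139.2
South: (115−1)·29.8² = 114·888.04 = 101236.56
Southeast: (57−1)·36.4² = 56·1324.96 = 74197.76
Northeast: (54−1)·26.8² = 53·718.24 = 38066.72
Southwest: (103−1)·49.3² = 102·2430.49 = 247909.98
Numerator = 472550.22; denominator = Σ(nₕ−1) = 330.
s²ₚ = 472550.22/330 = 1431.970... → 1432.0.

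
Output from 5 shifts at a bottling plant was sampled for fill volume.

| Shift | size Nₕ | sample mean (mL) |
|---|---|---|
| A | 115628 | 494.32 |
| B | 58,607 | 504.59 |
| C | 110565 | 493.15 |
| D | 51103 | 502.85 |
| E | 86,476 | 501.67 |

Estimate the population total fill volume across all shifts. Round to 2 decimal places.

A: 115628·494.32 = 57157232.96
B: 58607·504.59 = 29572506.13
C: 110565·493.15 = 54525129.75
D: 51103·502.85 = 25697143.55
E: 86476·501.67 = 43382414.92
τ̂ = Σ Nₕx̄ₕ = 210334427.31.

210334427.31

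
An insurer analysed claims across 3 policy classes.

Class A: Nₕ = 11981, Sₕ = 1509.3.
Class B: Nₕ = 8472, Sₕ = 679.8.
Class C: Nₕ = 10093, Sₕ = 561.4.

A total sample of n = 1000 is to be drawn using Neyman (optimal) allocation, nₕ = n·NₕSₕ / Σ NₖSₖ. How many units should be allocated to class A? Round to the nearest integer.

Σ NₕSₕ = 11981·1509.3 + 8472·679.8 + 10093·561.4 = 29508399.1.
Share for A: 18082923.3/29508399.1 = 0.61281.
n_A = 1000 × 0.61281 = 612.806... → 613.

613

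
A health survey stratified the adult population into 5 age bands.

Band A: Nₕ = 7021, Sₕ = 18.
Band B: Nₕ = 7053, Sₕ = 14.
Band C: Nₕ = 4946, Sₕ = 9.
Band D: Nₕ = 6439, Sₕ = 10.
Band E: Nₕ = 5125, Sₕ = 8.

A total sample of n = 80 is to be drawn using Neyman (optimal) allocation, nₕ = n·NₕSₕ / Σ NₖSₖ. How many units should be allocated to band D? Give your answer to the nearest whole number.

14

A: NₕSₕ = 7021·18 = 126378
B: NₕSₕ = 7053·14 = 98742
C: NₕSₕ = 4946·9 = 44514
D: NₕSₕ = 6439·10 = 64390
E: NₕSₕ = 5125·8 = 41000
Σ NₕSₕ = 375024.
n_D = 80·64390/375024 = 13.736... → 14.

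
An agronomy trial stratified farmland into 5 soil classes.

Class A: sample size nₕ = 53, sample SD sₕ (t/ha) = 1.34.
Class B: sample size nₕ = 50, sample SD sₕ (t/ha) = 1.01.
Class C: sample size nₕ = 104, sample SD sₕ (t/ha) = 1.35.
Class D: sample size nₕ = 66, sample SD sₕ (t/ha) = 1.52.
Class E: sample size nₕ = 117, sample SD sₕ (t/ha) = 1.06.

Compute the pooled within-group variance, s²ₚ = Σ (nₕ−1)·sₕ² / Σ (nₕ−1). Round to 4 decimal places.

1.5885

A: (53−1)·1.34² = 52·1.7956 = 93.3712
B: (50−1)·1.01² = 49·1.0201 = 49.9849
C: (104−1)·1.35² = 103·1.8225 = 187.7175
D: (66−1)·1.52² = 65·2.3104 = 150.176
E: (117−1)·1.06² = 116·1.1236 = 130.3376
Numerator = 611.5872; denominator = Σ(nₕ−1) = 385.
s²ₚ = 611.5872/385 = 1.588538... → 1.5885.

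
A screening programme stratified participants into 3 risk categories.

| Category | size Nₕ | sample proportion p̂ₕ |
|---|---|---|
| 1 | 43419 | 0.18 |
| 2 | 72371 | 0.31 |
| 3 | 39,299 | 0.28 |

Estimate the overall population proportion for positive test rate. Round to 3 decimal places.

0.266

Wₕ = Nₕ/N with N = 155089: 0.2800, 0.4666, 0.2534.
p̂_st = 0.2800·0.18 + 0.4666·0.31 + 0.2534·0.28 ≈ 0.26600... → 0.266.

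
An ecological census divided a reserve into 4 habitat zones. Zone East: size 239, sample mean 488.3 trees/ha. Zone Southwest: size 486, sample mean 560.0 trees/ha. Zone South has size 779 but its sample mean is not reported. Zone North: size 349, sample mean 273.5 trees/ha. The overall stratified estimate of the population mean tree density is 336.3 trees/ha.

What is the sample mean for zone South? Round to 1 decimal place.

178.2

Σ Nₕx̄ₕ = N·μ, so 779·x̄_South = 1853·336.3 − (239·488.3 + 486·560.0 + 349·273.5).
= 623163.9 − 484315.2 = 138848.7.
x̄_South = 138848.7 / 779 = 178.240... → 178.2.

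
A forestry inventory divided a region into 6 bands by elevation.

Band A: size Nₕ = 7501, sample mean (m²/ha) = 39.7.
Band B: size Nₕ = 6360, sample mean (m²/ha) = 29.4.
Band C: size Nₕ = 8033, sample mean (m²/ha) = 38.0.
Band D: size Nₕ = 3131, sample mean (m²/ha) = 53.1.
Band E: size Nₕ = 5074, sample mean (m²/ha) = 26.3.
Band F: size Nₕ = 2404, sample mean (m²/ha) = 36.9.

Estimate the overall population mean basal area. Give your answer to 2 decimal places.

N = 7501 + 6360 + 8033 + 3131 + 5074 + 2404 = 32503.
Overall mean = Σ (Nₕ/N)·x̄ₕ — weight by population share, not a simple average.
Σ Nₕx̄ₕ = 7501·39.7 + 6360·29.4 + 8033·38.0 + 3131·53.1 + 5074·26.3 + 2404·36.9 = 297789.7 + 186984 + 305254 + 166256.1 + 133446.2 + 88707.6 = 1178437.6.
Divide by N: 1178437.6 / 32503 = 36.2563... → 36.26.

36.26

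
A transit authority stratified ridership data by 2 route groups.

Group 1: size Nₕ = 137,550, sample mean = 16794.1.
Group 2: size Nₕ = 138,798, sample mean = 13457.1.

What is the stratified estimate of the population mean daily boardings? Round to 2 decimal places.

15118.06

N = 137550 + 138798 = 276348.
Weight each subgroup mean by Nₕ/N and sum.
Σ Nₕx̄ₕ = 137550·16794.1 + 138798·13457.1 = 2310028455 + 1867818565.8 = 4177847020.8.
Divide by N: 4177847020.8 / 276348 = 15118.0650... → 15118.06.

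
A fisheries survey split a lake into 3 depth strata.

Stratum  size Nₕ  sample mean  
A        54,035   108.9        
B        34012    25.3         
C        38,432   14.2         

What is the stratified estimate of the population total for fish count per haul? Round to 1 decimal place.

Estimate total by summing Nₕ·x̄ₕ over strata.
54035·108.9 + 34012·25.3 + 38432·14.2 = 5884411.5 + 860503.6 + 545734.4 = 7290649.5.

7290649.5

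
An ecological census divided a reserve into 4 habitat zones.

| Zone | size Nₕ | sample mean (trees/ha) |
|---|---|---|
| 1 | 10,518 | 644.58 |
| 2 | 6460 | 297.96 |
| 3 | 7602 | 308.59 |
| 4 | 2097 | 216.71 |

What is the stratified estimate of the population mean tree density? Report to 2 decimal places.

431.26

x̄_st = (Σ Nₕx̄ₕ) / (Σ Nₕ) = (10518·644.58 + 6460·297.96 + 7602·308.59 + 2097·216.71) / 26677
= 11504856.09 / 26677 = 431.2650... → 431.26.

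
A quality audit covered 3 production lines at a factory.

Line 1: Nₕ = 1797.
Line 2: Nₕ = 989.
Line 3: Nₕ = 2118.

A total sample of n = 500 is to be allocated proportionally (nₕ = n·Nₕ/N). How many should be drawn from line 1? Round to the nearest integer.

N = 1797 + 989 + 2118 = 4904.
n_1 = 500·1797/4904 = 183.218... → 183.

183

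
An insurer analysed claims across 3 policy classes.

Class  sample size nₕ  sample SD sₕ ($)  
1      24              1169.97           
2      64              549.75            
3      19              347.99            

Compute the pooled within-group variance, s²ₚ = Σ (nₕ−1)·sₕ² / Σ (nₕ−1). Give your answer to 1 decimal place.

506759.7

1: (24−1)·1169.97² = 23·1368829.8009 = 31483085.4207
2: (64−1)·549.75² = 63·302225.0625 = 19040178.9375
3: (19−1)·347.99² = 18·121097.0401 = 2179746.7218
Numerator = 52703011.08; denominator = Σ(nₕ−1) = 104.
s²ₚ = 52703011.08/104 = 506759.722... → 506759.7.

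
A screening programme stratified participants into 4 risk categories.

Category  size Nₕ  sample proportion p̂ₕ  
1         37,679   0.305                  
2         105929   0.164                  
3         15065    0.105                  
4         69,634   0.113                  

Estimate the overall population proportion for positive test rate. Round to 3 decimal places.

0.168

N = 37679 + 105929 + 15065 + 69634 = 228307.
Overall proportion = Σ (Nₕ/N)·p̂ₕ.
Σ Nₕp̂ₕ = 11492.095 + 17372.356 + 1581.825 + 7868.642 = 38314.918.
38314.918 / 228307 = 0.16782... → 0.168.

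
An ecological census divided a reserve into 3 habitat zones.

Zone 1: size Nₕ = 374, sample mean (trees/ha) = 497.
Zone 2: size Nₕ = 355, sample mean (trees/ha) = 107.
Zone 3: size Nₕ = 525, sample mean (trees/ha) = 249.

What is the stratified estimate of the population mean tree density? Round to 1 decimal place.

282.8

N = 1254; weights Wₕ = Nₕ/N = (0.2982, 0.2831, 0.4187).
x̄_st = Σ Wₕ·x̄ₕ = 0.2982·497 + 0.2831·107 + 0.4187·249 ≈ 282.766...
→ 282.8.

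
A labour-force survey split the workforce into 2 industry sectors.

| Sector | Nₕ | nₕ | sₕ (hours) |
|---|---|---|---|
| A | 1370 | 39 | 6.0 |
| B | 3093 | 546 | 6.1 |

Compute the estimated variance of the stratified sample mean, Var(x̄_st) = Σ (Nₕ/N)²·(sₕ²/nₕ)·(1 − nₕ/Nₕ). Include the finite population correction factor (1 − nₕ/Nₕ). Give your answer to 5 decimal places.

N = 4463. Term for each stratum: Wₕ²sₕ²/nₕ·(1−nₕ/Nₕ).
Var(x̄_st) = 0.08450507 + 0.02695393 = 0.11145900 → 0.11146.

0.11146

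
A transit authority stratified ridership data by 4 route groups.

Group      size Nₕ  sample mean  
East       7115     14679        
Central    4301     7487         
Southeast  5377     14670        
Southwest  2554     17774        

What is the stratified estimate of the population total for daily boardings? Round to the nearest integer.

Estimate total by summing Nₕ·x̄ₕ over strata.
7115·14679 + 4301·7487 + 5377·14670 + 2554·17774 = 104441085 + 32201587 + 78880590 + 45394796 = 260918058.

260918058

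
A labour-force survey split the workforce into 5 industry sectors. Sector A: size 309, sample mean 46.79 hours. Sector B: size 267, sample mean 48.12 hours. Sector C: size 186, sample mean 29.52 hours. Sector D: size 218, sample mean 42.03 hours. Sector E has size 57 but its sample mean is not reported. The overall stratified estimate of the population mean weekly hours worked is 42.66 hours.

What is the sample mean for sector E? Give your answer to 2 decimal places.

39.98

Σ Nₕx̄ₕ = N·μ, so 57·x̄_E = 1037·42.66 − (309·46.79 + 267·48.12 + 186·29.52 + 218·42.03).
= 44238.42 − 41959.41 = 2279.01.
x̄_E = 2279.01 / 57 = 39.9826... → 39.98.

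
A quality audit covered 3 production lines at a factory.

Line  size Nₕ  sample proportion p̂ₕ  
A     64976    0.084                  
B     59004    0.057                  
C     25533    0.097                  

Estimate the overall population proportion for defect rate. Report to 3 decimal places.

0.076

Wₕ = Nₕ/N with N = 149513: 0.4346, 0.3946, 0.1708.
p̂_st = 0.4346·0.084 + 0.3946·0.057 + 0.1708·0.097 ≈ 0.07556... → 0.076.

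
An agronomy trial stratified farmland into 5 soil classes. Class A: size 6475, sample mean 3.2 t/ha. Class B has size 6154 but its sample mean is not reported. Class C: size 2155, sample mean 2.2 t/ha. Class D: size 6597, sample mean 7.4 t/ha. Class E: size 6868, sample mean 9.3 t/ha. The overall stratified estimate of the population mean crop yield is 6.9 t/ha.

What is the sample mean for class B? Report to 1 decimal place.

9.2

N = 6475 + 6154 + 2155 + 6597 + 6868 = 28249.
Overall total = μ·N = 6.9·28249 = 194918.1.
Subtract the known strata: 6475·3.2 + 2155·2.2 + 6597·7.4 + 6868·9.3 = 138151.2.
Remaining total for class B: 194918.1 − 138151.2 = 56766.9.
Divide by its size: 56766.9 / 6154 = 9.224... → 9.2.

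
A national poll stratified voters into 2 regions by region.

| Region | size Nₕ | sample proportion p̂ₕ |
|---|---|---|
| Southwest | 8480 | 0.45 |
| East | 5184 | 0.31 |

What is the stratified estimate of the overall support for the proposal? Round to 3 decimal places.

Wₕ = Nₕ/N with N = 13664: 0.6206, 0.3794.
p̂_st = 0.6206·0.45 + 0.3794·0.31 ≈ 0.39689... → 0.397.

0.397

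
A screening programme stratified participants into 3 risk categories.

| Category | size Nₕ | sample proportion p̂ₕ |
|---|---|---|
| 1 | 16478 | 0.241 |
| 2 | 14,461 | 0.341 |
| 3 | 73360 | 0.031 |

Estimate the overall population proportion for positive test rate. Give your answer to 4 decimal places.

Wₕ = Nₕ/N with N = 104299: 0.1580, 0.1386, 0.7034.
p̂_st = 0.1580·0.241 + 0.1386·0.341 + 0.7034·0.031 ≈ 0.107159... → 0.1072.

0.1072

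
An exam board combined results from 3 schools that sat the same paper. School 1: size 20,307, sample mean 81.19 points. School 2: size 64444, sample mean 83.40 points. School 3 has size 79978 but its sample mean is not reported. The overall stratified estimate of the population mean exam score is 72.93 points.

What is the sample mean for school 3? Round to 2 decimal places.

62.40

N = 20307 + 64444 + 79978 = 164729.
Overall total = μ·N = 72.93·164729 = 12013685.97.
Subtract the known strata: 20307·81.19 + 64444·83.40 = 7023354.93.
Remaining total for school 3: 12013685.97 − 7023354.93 = 4990331.04.
Divide by its size: 4990331.04 / 79978 = 62.3963... → 62.40.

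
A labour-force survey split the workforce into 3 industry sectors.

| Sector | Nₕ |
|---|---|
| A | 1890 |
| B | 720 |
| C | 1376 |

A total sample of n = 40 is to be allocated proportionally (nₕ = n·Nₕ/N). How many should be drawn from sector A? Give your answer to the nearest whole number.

N = 1890 + 720 + 1376 = 3986.
n_A = 40·1890/3986 = 18.966... → 19.

19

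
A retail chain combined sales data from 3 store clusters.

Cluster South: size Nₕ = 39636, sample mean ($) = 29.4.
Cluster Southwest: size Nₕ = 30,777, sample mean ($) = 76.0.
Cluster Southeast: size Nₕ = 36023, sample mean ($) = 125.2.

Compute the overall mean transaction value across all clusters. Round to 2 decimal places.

x̄_st = (Σ Nₕx̄ₕ) / (Σ Nₕ) = (39636·29.4 + 30777·76.0 + 36023·125.2) / 106436
= 8014430 / 106436 = 75.2981... → 75.30.

75.30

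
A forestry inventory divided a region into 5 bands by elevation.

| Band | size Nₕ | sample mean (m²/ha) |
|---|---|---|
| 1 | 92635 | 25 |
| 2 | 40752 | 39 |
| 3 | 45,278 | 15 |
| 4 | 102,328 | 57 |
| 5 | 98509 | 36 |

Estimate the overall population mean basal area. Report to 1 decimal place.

x̄_st = (Σ Nₕx̄ₕ) / (Σ Nₕ) = (92635·25 + 40752·39 + 45278·15 + 102328·57 + 98509·36) / 379502
= 13963393 / 379502 = 36.794... → 36.8.

36.8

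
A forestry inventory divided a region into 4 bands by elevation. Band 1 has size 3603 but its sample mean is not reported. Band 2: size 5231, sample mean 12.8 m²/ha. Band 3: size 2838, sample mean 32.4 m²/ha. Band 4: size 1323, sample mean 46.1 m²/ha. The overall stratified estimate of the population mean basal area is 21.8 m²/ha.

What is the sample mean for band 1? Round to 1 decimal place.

17.6

N = 3603 + 5231 + 2838 + 1323 = 12995.
Overall total = μ·N = 21.8·12995 = 283291.
Subtract the known strata: 5231·12.8 + 2838·32.4 + 1323·46.1 = 219898.3.
Remaining total for band 1: 283291 − 219898.3 = 63392.7.
Divide by its size: 63392.7 / 3603 = 17.594... → 17.6.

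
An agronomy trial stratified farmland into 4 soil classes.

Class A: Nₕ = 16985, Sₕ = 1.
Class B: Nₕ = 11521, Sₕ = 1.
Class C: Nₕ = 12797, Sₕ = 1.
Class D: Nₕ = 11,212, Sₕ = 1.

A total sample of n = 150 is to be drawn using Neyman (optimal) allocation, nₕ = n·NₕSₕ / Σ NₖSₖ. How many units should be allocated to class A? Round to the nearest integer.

49

Σ NₕSₕ = 16985·1 + 11521·1 + 12797·1 + 11212·1 = 52515.
Share for A: 16985/52515 = 0.32343.
n_A = 150 × 0.32343 = 48.515... → 49.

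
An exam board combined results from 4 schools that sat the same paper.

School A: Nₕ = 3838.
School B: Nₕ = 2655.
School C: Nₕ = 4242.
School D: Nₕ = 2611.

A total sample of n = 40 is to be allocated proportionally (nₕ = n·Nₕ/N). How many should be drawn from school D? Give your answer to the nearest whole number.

Share of school D = 2611/13346 = 0.19564.
Allocate 40 × 0.19564 = 7.826... → 8.

8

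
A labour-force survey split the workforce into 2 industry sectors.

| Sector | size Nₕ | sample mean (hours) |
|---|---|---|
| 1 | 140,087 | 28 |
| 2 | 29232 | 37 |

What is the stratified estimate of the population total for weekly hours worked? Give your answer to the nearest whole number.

5004020

1: 140087·28 = 3922436
2: 29232·37 = 1081584
τ̂ = Σ Nₕx̄ₕ = 5004020.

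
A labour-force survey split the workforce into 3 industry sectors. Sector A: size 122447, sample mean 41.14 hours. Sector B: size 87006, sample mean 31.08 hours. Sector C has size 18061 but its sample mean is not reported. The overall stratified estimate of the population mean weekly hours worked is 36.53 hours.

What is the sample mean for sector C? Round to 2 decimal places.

31.53

Σ Nₕx̄ₕ = N·μ, so 18061·x̄_C = 227514·36.53 − (122447·41.14 + 87006·31.08).
= 8311086.42 − 7741616.06 = 569470.36.
x̄_C = 569470.36 / 18061 = 31.5304... → 31.53.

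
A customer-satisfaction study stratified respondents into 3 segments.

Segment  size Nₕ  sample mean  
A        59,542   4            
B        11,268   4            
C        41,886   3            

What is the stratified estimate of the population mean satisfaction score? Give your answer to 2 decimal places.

N = 59542 + 11268 + 41886 = 112696.
Overall mean = Σ (Nₕ/N)·x̄ₕ — weight by population share, not a simple average.
Σ Nₕx̄ₕ = 59542·4 + 11268·4 + 41886·3 = 238168 + 45072 + 125658 = 408898.
Divide by N: 408898 / 112696 = 3.6283... → 3.63.

3.63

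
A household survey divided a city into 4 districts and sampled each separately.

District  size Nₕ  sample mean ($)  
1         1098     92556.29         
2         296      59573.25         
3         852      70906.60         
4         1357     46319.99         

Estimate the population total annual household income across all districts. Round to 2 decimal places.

242529138.05

1: 1098·92556.29 = 101626806.42
2: 296·59573.25 = 17633682
3: 852·70906.60 = 60412423.2
4: 1357·46319.99 = 62856226.43
τ̂ = Σ Nₕx̄ₕ = 242529138.05.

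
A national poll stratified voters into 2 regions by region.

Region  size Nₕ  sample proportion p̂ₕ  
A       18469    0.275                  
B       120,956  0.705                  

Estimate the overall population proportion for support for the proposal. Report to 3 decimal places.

0.648

Wₕ = Nₕ/N with N = 139425: 0.1325, 0.8675.
p̂_st = 0.1325·0.275 + 0.8675·0.705 ≈ 0.64804... → 0.648.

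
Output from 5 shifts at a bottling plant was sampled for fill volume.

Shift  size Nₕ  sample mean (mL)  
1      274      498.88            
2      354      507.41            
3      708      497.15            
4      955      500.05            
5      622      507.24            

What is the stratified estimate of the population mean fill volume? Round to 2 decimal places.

501.66

N = 274 + 354 + 708 + 955 + 622 = 2913.
Overall mean = Σ (Nₕ/N)·x̄ₕ — weight by population share, not a simple average.
Σ Nₕx̄ₕ = 274·498.88 + 354·507.41 + 708·497.15 + 955·500.05 + 622·507.24 = 136693.12 + 179623.14 + 351982.2 + 477547.75 + 315503.28 = 1461349.49.
Divide by N: 1461349.49 / 2913 = 501.6648... → 501.66.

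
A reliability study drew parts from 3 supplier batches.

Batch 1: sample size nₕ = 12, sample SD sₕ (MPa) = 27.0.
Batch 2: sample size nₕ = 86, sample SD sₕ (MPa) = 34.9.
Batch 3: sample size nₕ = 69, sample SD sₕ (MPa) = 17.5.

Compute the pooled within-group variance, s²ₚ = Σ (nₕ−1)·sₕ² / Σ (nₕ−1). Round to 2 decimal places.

Degrees of freedom: 11 + 85 + 68 = 164.
Σ(nₕ−1)sₕ² = 11·729 + 85·1218.01 + 68·306.25 = 132374.85.
s²ₚ = 132374.85 / 164 = 807.1637... → 807.16.

807.16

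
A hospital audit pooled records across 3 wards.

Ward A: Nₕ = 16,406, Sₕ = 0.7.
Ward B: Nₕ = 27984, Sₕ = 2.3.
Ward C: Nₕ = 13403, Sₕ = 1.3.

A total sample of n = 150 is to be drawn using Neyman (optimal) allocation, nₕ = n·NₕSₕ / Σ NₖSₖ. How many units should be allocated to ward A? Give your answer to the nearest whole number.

18

A: NₕSₕ = 16406·0.7 = 11484.2
B: NₕSₕ = 27984·2.3 = 64363.2
C: NₕSₕ = 13403·1.3 = 17423.9
Σ NₕSₕ = 93271.3.
n_A = 150·11484.2/93271.3 = 18.469... → 18.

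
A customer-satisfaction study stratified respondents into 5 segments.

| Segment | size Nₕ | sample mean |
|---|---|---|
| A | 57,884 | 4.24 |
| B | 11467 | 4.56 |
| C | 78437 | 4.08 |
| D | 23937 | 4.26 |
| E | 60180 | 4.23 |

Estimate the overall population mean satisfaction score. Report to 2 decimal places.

4.20

N = 57884 + 11467 + 78437 + 23937 + 60180 = 231905.
Weight each subgroup mean by Nₕ/N and sum.
Σ Nₕx̄ₕ = 57884·4.24 + 11467·4.56 + 78437·4.08 + 23937·4.26 + 60180·4.23 = 245428.16 + 52289.52 + 320022.96 + 101971.62 + 254561.4 = 974273.66.
Divide by N: 974273.66 / 231905 = 4.2012... → 4.20.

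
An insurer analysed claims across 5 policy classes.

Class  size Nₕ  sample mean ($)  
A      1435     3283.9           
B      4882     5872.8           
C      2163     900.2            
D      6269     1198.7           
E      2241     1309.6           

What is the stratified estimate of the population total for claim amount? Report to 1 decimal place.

A: 1435·3283.9 = 4712396.5
B: 4882·5872.8 = 28671009.6
C: 2163·900.2 = 1947132.6
D: 6269·1198.7 = 7514650.3
E: 2241·1309.6 = 2934813.6
τ̂ = Σ Nₕx̄ₕ = 45780002.6.

45780002.6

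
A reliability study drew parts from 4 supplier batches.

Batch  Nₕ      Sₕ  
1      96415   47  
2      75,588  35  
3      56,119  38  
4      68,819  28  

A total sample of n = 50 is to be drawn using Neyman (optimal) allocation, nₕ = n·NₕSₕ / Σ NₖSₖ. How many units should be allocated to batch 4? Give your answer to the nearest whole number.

9

1: NₕSₕ = 96415·47 = 4531505
2: NₕSₕ = 75588·35 = 2645580
3: NₕSₕ = 56119·38 = 2132522
4: NₕSₕ = 68819·28 = 1926932
Σ NₕSₕ = 11236539.
n_4 = 50·1926932/11236539 = 8.574... → 9.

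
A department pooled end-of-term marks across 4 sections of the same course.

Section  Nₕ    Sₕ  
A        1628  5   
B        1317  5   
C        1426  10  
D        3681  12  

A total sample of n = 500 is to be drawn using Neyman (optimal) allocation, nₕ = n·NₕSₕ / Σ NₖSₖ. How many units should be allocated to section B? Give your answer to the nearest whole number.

Σ NₕSₕ = 1628·5 + 1317·5 + 1426·10 + 3681·12 = 73157.
Share for B: 6585/73157 = 0.09001.
n_B = 500 × 0.09001 = 45.006... → 45.

45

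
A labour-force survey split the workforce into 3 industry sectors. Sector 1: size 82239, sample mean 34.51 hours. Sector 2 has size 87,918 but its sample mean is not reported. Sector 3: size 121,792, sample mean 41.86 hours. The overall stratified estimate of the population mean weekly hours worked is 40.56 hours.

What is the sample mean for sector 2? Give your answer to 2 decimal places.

44.42

Σ Nₕx̄ₕ = N·μ, so 87918·x̄_2 = 291949·40.56 − (82239·34.51 + 121792·41.86).
= 11841451.44 − 7936281.01 = 3905170.43.
x̄_2 = 3905170.43 / 87918 = 44.4183... → 44.42.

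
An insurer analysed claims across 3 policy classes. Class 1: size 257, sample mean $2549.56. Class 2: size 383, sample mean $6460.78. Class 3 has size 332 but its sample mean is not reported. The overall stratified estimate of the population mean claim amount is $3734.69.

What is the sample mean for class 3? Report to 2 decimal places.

Σ Nₕx̄ₕ = N·μ, so 332·x̄_3 = 972·3734.69 − (257·2549.56 + 383·6460.78).
= 3630118.68 − 3129715.66 = 500403.02.
x̄_3 = 500403.02 / 332 = 1507.2380... → 1507.24.

1507.24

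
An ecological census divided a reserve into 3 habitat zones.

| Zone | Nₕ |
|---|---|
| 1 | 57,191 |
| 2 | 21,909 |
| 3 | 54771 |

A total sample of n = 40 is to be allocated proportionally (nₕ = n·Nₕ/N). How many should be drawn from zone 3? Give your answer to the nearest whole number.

N = 57191 + 21909 + 54771 = 133871.
n_3 = 40·54771/133871 = 16.365... → 16.

16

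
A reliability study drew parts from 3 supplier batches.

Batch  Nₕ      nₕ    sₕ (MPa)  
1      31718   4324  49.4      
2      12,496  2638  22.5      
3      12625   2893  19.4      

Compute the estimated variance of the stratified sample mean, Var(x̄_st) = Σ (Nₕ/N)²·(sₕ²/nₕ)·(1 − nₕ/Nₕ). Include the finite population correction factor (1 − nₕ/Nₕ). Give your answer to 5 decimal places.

0.16405

N = 56839. Term for each stratum: Wₕ²sₕ²/nₕ·(1−nₕ/Nₕ).
Var(x̄_st) = 0.15178771 + 0.00731741 + 0.00494761 = 0.16405273 → 0.16405.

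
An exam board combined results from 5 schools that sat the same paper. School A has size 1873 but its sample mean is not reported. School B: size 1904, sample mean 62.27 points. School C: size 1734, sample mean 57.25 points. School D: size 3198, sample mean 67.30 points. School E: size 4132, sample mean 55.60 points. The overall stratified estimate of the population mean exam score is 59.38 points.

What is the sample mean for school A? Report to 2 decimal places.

Σ Nₕx̄ₕ = N·μ, so 1873·x̄_A = 12841·59.38 − (1904·62.27 + 1734·57.25 + 3198·67.30 + 4132·55.60).
= 762498.58 − 662798.18 = 99700.4.
x̄_A = 99700.4 / 1873 = 53.2303... → 53.23.

53.23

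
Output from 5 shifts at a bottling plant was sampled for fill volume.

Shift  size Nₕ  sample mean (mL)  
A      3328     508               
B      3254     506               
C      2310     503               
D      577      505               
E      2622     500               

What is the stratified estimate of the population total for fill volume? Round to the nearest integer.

6101463

A: 3328·508 = 1690624
B: 3254·506 = 1646524
C: 2310·503 = 1161930
D: 577·505 = 291385
E: 2622·500 = 1311000
τ̂ = Σ Nₕx̄ₕ = 6101463.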